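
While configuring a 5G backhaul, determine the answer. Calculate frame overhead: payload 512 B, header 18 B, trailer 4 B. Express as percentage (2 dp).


Given: payload = 512 B, header = 18 B, trailer = 4 B
Overhead bytes = header + trailer = 18 + 4 = 22
Total frame = payload + overhead = 512 + 22 = 534
Overhead % = 22 / 534 * 100 = 4.1199% -> 4.12% (2 dp)

4.12


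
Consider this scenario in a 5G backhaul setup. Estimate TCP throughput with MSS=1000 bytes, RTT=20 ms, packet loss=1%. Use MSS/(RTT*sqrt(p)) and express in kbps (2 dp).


Given: MSS = 1000 bytes, RTT = 20 ms, loss = 1%
RTT in seconds = 20 / 1000 = 0.02
Loss rate = 1% = 0.01
sqrt(loss) = sqrt(0.01) = 0.1
Throughput (bytes/s) = 1000 / (0.02 * 0.1) = 500000.0000
Throughput (kbps) = 500000.0000 * 8 / 1000 = 4000.000000 -> 4000.00 kbps (2 dp)

4000.00


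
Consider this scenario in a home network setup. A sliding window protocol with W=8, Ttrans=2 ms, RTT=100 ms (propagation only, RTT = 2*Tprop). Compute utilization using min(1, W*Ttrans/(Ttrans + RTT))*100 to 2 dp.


Given: W = 8, Ttrans = 2 ms, RTT = 100 ms (= 2 * Tprop, Tprop = 50 ms)
Cycle time = Ttrans + RTT = 2 + 100 = 102 ms (first packet sent until its ACK returns)
W * Ttrans = 8 * 2 = 16 ms of sending per cycle
W * Ttrans / (Ttrans + RTT) = 16 / 102 = 0.156863
U = min(1, 0.156863) = 0.156863
U% = 15.69%

15.69


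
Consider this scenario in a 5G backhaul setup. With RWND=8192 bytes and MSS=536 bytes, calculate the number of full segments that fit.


Given: RWND = 8192 bytes, MSS = 536 bytes
Full segments = floor(RWND / MSS)
Full segments = floor(8192 / 536)
Full segments = floor(15.2836) = 15

15


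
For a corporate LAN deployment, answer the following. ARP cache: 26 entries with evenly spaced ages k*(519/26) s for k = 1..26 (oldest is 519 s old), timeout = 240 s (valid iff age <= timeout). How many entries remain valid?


Ages are k * 519/26 s for k = 1..26 (spacing = 19.9615 s).
Entry k is valid iff k * 519/26 <= 240 iff k <= 26 * 240 / 519 = 12.0231
n_valid = floor(12.0231) = 12
(n_stale = 26 - 12 = 14)

12


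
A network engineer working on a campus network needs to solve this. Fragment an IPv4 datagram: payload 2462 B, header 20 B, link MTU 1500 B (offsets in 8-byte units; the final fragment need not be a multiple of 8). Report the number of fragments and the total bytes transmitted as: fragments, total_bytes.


Max data per non-final fragment = floor((MTU - header)/8)*8 = floor((1500 - 20)/8)*8 = floor(1480/8)*8 = 1480 B
Final fragment needs no 8-byte alignment: it can carry up to MTU - header = 1480 B
Non-final fragments needed = ceil((payload - 1480) / 1480) = ceil(982/1480) = ceil(0.6635) = 1
Number of fragments = 1 + 1 = 2
Fragment sizes (data): 1 * 1480 B + 982 B (last, 982 <= 1480 OK)
Total bytes sent = payload + n_frags * header = 2462 + 2*20 = 2462 + 40 = 2502 B

2, 2502


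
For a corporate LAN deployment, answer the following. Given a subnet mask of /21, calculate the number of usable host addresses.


Given: subnet mask /21
Host bits = 32 - 21 = 11
Total addresses = 2^11 = 2048
Usable hosts = 2048 - 2 (network + broadcast) = 2046

2046


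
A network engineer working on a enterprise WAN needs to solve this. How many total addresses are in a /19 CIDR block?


Given: CIDR prefix /19
Host bits = 32 - 19 = 13
Total addresses = 2^13 = 8192

8192


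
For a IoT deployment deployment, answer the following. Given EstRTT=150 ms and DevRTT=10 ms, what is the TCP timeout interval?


Given: EstRTT = 150 ms, DevRTT = 10 ms
Timeout = EstRTT + 4 * DevRTT
4 * DevRTT = 4 * 10 = 40
Timeout = 150 + 40 = 190 ms

190


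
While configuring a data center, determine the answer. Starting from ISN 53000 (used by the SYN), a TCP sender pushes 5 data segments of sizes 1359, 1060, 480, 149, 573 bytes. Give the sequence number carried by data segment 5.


The SYN occupies sequence number ISN = 53000, so the first data byte is ISN + 1 = 53001.
SEQ of data segment i = (ISN + 1) + sum of payload sizes of segments 1..i-1.
Segment 1: SEQ = 53001, payload = 1359 bytes
Segment 2: SEQ = 54360, payload = 1060 bytes
Segment 3: SEQ = 55420, payload = 480 bytes
Segment 4: SEQ = 55900, payload = 149 bytes
Segment 5: SEQ = 56049, payload = 573 bytes
SEQ of segment 5 = 53001 + 1359 + 1060 + 480 + 149 = 56049

56049


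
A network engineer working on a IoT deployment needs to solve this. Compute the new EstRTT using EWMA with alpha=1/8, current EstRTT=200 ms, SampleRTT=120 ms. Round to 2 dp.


Given: EstRTT = 200 ms, SampleRTT = 120 ms, alpha = 1/8
New EstRTT = (1 - alpha) * EstRTT + alpha * SampleRTT
(7/8) * 200 = 175
(1/8) * 120 = 15
New EstRTT = 175 + 15 = 190 ms -> 190.00 ms (2 dp)

190.00


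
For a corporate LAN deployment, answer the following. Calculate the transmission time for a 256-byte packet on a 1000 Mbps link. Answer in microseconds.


Given: packet = 256 bytes, bandwidth = 1000 Mbps
Packet in bits = 256 * 8 = 2048 bits
Bandwidth = 1000 * 10^6 = 1000000000 bps
Time = 2048 / 1000000000 seconds
Time in us = 2048 * 10^6 / 1000000000 = 2.048

2.048


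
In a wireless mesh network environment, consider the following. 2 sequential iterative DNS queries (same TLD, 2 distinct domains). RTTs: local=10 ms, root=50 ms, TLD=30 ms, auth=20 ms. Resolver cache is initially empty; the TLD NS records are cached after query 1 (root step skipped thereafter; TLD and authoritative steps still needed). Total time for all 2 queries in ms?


Lookup 1 (cold cache): local + root + TLD + auth = 10 + 50 + 30 + 20 = 110 ms
Lookups 2..2 (TLD NS cached -> skip root; new domain -> still ask TLD and auth): local + TLD + auth = 10 + 30 + 20 = 60 ms each
Remaining 1 lookups: 1 * 60 = 60 ms
Total = 110 + 60 = 170 ms

170


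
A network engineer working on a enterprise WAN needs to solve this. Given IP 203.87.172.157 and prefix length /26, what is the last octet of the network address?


Given: IP = 203.87.172.157, prefix = /26
Subnet mask = 255.255.255.192
Last octet of IP: 157
Last octet of mask: 192
Network last octet = 157 AND 192 = 128

128


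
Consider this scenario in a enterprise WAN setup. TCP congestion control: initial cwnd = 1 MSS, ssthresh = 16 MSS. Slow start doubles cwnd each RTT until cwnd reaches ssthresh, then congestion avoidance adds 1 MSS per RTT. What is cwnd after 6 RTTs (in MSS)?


RTT 0: cwnd = 1 MSS (initial)
RTT 1: cwnd = 2 MSS (slow start, doubled)
RTT 2: cwnd = 4 MSS (slow start, doubled)
RTT 3: cwnd = 8 MSS (slow start, doubled)
RTT 4: cwnd = 16 MSS (slow start, doubled)
RTT 5: cwnd = 17 MSS (congestion avoidance, +1)
RTT 6: cwnd = 18 MSS (congestion avoidance, +1)

18


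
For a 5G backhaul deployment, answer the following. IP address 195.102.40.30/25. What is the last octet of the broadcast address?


Given: IP = 195.102.40.30, prefix = /25
Host bits = 32 - 25 = 7
Network last octet = 30 AND mask = 0
Host part size = 2^7 - 1 = 127
Broadcast last octet = 0 OR 127 = 127

127


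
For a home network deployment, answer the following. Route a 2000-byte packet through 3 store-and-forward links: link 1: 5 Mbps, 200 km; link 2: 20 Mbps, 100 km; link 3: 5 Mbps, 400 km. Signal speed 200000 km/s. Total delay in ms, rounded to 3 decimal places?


Packet = 2000 bytes = 16000 bits. Store-and-forward: sum (t_trans + t_prop) per link.
Link 1: t_trans = 16000/(5*10^6) s = 3.2000 ms; t_prop = 200/200000 s = 1.0000 ms; subtotal = 4.2000 ms
Link 2: t_trans = 16000/(20*10^6) s = 0.8000 ms; t_prop = 100/200000 s = 0.5000 ms; subtotal = 1.3000 ms
Link 3: t_trans = 16000/(5*10^6) s = 3.2000 ms; t_prop = 400/200000 s = 2.0000 ms; subtotal = 5.2000 ms
End-to-end = 4.2000 + 1.3000 + 5.2000 = 10.7000 ms -> 10.700 ms (3 dp)

10.700


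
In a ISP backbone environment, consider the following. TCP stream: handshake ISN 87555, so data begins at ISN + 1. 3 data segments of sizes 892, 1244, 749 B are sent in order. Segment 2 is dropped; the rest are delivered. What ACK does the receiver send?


SYN uses sequence number 87555; first data byte = ISN + 1 = 87556.
Segment 1: SEQ = 87556, len = 892 B, covers [87556, 88447]
Segment 2: SEQ = 88448, len = 1244 B, covers [88448, 89691] [LOST]
Segment 3: SEQ = 89692, len = 749 B, covers [89692, 90440]
In-order data received: bytes [87556, 88447] (segments 1..1).
Segment 2 missing -> gap begins at byte 88448; later segments buffered out of order.
Cumulative ACK = next expected in-order byte = 87556 + 892 = 88448

88448


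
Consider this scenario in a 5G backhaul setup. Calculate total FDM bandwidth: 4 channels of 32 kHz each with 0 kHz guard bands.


Given: 4 channels, 32 kHz each, guard = 0 kHz
Channel bandwidth = 4 * 32 = 128 kHz
Guard bands = 3 gaps * 0 kHz = 0 kHz
Total = 128 + 0 = 128 kHz

128


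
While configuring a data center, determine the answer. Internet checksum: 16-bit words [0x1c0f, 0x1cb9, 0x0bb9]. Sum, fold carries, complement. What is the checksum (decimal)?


Given words: [0x1c0f, 0x1cb9, 0x0bb9]
Step 1: Sum all words
Raw sum = 7183 + 7353 + 3001 = 17537
One's complement = ~17537 & 0xFFFF = 47998

47998


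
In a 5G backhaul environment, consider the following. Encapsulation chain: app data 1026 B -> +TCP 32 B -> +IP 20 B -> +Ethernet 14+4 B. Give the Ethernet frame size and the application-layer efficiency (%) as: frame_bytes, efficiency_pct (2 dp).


TCP segment = 1026 + 32 = 1058 B
IP packet = 1058 + 20 = 1078 B
Ethernet frame = 1078 + 14 + 4 = 1096 B
Efficiency = app / frame = 1026 / 1096 = 0.936131 = 93.6131% -> 93.61% (2 dp)

1096, 93.61


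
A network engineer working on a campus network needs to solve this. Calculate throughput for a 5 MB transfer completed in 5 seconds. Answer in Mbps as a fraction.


Given: file = 5 MB, time = 5 s
File in Mb = 5 * 8 = 40 Mb
Throughput = 40 / 5 Mbps
Throughput = 8 Mbps

8


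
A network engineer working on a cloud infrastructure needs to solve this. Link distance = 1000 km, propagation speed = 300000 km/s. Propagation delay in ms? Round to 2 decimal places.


Given: distance = 1000 km, speed = 300000 km/s
Delay = distance / speed = 1000 / 300000 seconds
Delay in ms = 1000 * 1000 / 300000
Delay = 3.3333 ms
Rounded to 2 dp = 3.33 ms

3.33


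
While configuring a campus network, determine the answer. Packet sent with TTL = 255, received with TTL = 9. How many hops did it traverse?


Given: initial TTL = 255, received TTL = 9
Hops = initial TTL - received TTL
Hops = 255 - 9 = 246

246


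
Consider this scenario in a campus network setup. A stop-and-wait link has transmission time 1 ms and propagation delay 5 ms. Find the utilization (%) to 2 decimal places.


Given: Ttrans = 1 ms, Tprop = 5 ms
RTT = 2 * Tprop = 2 * 5 = 10 ms
U = Ttrans / (Ttrans + RTT)
U = 1 / (1 + 10)
U = 1 / 11 = 0.090909
U% = 9.09%

9.09


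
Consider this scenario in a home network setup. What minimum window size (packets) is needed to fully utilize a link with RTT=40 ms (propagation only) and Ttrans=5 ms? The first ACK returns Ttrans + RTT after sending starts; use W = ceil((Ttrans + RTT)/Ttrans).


Given: Ttrans = 5 ms, RTT = 40 ms (= 2 * Tprop, Tprop = 20 ms)
Time until first ACK returns = Ttrans + RTT = 5 + 40 = 45 ms
Need W * Ttrans >= Ttrans + RTT  ->  W >= (Ttrans + RTT) / Ttrans
(Ttrans + RTT) / Ttrans = 45 / 5 = 9
W_min = ceil(9) = 9

9


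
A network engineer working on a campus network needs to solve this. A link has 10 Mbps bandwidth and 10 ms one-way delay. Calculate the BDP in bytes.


Given: bandwidth = 10 Mbps, delay = 10 ms
BDP in bits = 10 * 10^6 * 10 / 1000
BDP in bits = 100000
BDP in bytes = 100000 / 8 = 12500

12500


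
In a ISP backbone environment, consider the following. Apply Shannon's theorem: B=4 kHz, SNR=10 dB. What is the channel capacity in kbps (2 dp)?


Given: B = 4 kHz, SNR = 10 dB
SNR linear = 10^(10/10) = 10
1 + SNR = 11
log2(11) = 3.4594316186
C = 4 * 1000 * 3.4594316186 = 13837.7265 bps
C = 13.837726 kbps -> 13.84 kbps (2 dp)

13.84


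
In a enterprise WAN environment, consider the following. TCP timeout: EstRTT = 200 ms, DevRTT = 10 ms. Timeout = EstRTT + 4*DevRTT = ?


Given: EstRTT = 200 ms, DevRTT = 10 ms
Timeout = EstRTT + 4 * DevRTT
4 * DevRTT = 4 * 10 = 40
Timeout = 200 + 40 = 240 ms

240


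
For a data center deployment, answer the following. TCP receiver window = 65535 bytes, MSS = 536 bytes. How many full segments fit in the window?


Given: RWND = 65535 bytes, MSS = 536 bytes
Full segments = floor(RWND / MSS)
Full segments = floor(65535 / 536)
Full segments = floor(122.2668) = 122

122


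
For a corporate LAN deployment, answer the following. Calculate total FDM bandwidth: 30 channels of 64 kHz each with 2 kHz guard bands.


Given: 30 channels, 64 kHz each, guard = 2 kHz
Channel bandwidth = 30 * 64 = 1920 kHz
Guard bands = 29 gaps * 2 kHz = 58 kHz
Total = 1920 + 58 = 1978 kHz

1978


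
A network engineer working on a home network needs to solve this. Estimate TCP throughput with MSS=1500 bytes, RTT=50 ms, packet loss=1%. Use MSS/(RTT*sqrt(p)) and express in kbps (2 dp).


Given: MSS = 1500 bytes, RTT = 50 ms, loss = 1%
RTT in seconds = 50 / 1000 = 0.05
Loss rate = 1% = 0.01
sqrt(loss) = sqrt(0.01) = 0.1
Throughput (bytes/s) = 1500 / (0.05 * 0.1) = 300000.0000
Throughput (kbps) = 300000.0000 * 8 / 1000 = 2400.000000 -> 2400.00 kbps (2 dp)

2400.00


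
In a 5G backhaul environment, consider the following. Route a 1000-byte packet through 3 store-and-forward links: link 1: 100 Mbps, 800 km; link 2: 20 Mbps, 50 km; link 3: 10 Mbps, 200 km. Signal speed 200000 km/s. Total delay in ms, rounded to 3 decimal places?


Packet = 1000 bytes = 8000 bits. Store-and-forward: sum (t_trans + t_prop) per link.
Link 1: t_trans = 8000/(100*10^6) s = 0.0800 ms; t_prop = 800/200000 s = 4.0000 ms; subtotal = 4.0800 ms
Link 2: t_trans = 8000/(20*10^6) s = 0.4000 ms; t_prop = 50/200000 s = 0.2500 ms; subtotal = 0.6500 ms
Link 3: t_trans = 8000/(10*10^6) s = 0.8000 ms; t_prop = 200/200000 s = 1.0000 ms; subtotal = 1.8000 ms
End-to-end = 4.0800 + 0.6500 + 1.8000 = 6.5300 ms -> 6.530 ms (3 dp)

6.530


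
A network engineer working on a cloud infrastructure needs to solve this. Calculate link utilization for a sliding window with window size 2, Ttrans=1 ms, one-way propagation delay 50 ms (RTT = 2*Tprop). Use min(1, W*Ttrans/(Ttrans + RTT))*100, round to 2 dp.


Given: W = 2, Ttrans = 1 ms, RTT = 100 ms (= 2 * Tprop, Tprop = 50 ms)
Cycle time = Ttrans + RTT = 1 + 100 = 101 ms (first packet sent until its ACK returns)
W * Ttrans = 2 * 1 = 2 ms of sending per cycle
W * Ttrans / (Ttrans + RTT) = 2 / 101 = 0.019802
U = min(1, 0.019802) = 0.019802
U% = 1.98%

1.98


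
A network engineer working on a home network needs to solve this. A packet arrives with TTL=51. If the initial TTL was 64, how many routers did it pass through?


Given: initial TTL = 64, received TTL = 51
Hops = initial TTL - received TTL
Hops = 64 - 51 = 13

13


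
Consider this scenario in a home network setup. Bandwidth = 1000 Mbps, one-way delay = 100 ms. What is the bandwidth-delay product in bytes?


Given: bandwidth = 1000 Mbps, delay = 100 ms
BDP in bits = 1000 * 10^6 * 100 / 1000
BDP in bits = 100000000
BDP in bytes = 100000000 / 8 = 12500000

12500000


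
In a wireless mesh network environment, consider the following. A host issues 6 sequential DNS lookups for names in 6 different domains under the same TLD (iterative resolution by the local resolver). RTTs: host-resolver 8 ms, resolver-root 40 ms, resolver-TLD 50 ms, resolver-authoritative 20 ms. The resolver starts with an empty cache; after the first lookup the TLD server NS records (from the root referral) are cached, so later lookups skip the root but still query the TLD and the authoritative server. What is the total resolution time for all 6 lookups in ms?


Lookup 1 (cold cache): local + root + TLD + auth = 8 + 40 + 50 + 20 = 118 ms
Lookups 2..6 (TLD NS cached -> skip root; new domain -> still ask TLD and auth): local + TLD + auth = 8 + 50 + 20 = 78 ms each
Remaining 5 lookups: 5 * 78 = 390 ms
Total = 118 + 390 = 508 ms

508


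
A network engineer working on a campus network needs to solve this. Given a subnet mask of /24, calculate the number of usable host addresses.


Given: subnet mask /24
Host bits = 32 - 24 = 8
Total addresses = 2^8 = 256
Usable hosts = 256 - 2 (network + broadcast) = 254

254


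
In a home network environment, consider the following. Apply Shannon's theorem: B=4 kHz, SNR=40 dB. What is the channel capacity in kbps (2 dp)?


Given: B = 4 kHz, SNR = 40 dB
SNR linear = 10^(40/10) = 10000
1 + SNR = 10001
log2(10001) = 13.2878566418
C = 4 * 1000 * 13.2878566418 = 53151.4266 bps
C = 53.151427 kbps -> 53.15 kbps (2 dp)

53.15


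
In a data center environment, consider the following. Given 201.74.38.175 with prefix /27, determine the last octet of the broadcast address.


Given: IP = 201.74.38.175, prefix = /27
Host bits = 32 - 27 = 5
Network last octet = 175 AND mask = 160
Host part size = 2^5 - 1 = 31
Broadcast last octet = 160 OR 31 = 191

191


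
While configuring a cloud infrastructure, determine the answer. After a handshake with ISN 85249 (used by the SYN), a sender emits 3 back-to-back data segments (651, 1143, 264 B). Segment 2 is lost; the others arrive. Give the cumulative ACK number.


SYN uses sequence number 85249; first data byte = ISN + 1 = 85250.
Segment 1: SEQ = 85250, len = 651 B, covers [85250, 85900]
Segment 2: SEQ = 85901, len = 1143 B, covers [85901, 87043] [LOST]
Segment 3: SEQ = 87044, len = 264 B, covers [87044, 87307]
In-order data received: bytes [85250, 85900] (segments 1..1).
Segment 2 missing -> gap begins at byte 85901; later segments buffered out of order.
Cumulative ACK = next expected in-order byte = 85250 + 651 = 85901

85901


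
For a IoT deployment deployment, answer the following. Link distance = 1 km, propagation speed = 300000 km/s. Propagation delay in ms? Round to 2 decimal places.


Given: distance = 1 km, speed = 300000 km/s
Delay = distance / speed = 1 / 300000 seconds
Delay in ms = 1 * 1000 / 300000
Delay = 0.0033 ms
Rounded to 2 dp = 0.00 ms

0.00


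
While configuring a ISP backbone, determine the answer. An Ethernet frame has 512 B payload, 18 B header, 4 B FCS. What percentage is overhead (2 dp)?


Given: payload = 512 B, header = 18 B, trailer = 4 B
Overhead bytes = header + trailer = 18 + 4 = 22
Total frame = payload + overhead = 512 + 22 = 534
Overhead % = 22 / 534 * 100 = 4.1199% -> 4.12% (2 dp)

4.12


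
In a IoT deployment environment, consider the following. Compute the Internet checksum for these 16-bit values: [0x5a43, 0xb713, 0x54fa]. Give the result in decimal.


Given words: [0x5a43, 0xb713, 0x54fa]
Step 1: Sum all words
Raw sum = 23107 + 46867 + 21754 = 91728
Step 2: Fold carry: (26192 + 1) = 26193
One's complement = ~26193 & 0xFFFF = 39342

39342


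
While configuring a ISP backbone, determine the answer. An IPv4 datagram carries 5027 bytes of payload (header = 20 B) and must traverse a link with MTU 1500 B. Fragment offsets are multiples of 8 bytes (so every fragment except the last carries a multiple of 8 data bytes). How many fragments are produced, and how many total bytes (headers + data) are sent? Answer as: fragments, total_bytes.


Max data per non-final fragment = floor((MTU - header)/8)*8 = floor((1500 - 20)/8)*8 = floor(1480/8)*8 = 1480 B
Final fragment needs no 8-byte alignment: it can carry up to MTU - header = 1480 B
Non-final fragments needed = ceil((payload - 1480) / 1480) = ceil(3547/1480) = ceil(2.3966) = 3
Number of fragments = 3 + 1 = 4
Fragment sizes (data): 3 * 1480 B + 587 B (last, 587 <= 1480 OK)
Total bytes sent = payload + n_frags * header = 5027 + 4*20 = 5027 + 80 = 5107 B

4, 5107


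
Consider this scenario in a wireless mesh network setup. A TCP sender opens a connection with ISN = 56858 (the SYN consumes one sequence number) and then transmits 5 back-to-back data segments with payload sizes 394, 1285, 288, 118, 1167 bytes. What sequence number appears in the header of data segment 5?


The SYN occupies sequence number ISN = 56858, so the first data byte is ISN + 1 = 56859.
SEQ of data segment i = (ISN + 1) + sum of payload sizes of segments 1..i-1.
Segment 1: SEQ = 56859, payload = 394 bytes
Segment 2: SEQ = 57253, payload = 1285 bytes
Segment 3: SEQ = 58538, payload = 288 bytes
Segment 4: SEQ = 58826, payload = 118 bytes
Segment 5: SEQ = 58944, payload = 1167 bytes
SEQ of segment 5 = 56859 + 394 + 1285 + 288 + 118 = 58944

58944


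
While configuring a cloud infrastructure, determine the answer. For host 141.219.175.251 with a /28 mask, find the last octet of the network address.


Given: IP = 141.219.175.251, prefix = /28
Subnet mask = 255.255.255.240
Last octet of IP: 251
Last octet of mask: 240
Network last octet = 251 AND 240 = 240

240


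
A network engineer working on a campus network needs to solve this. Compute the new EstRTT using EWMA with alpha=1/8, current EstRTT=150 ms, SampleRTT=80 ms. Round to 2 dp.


Given: EstRTT = 150 ms, SampleRTT = 80 ms, alpha = 1/8
New EstRTT = (1 - alpha) * EstRTT + alpha * SampleRTT
(7/8) * 150 = 131.25
(1/8) * 80 = 10
New EstRTT = 131.25 + 10 = 141.25 ms -> 141.25 ms (2 dp)

141.25


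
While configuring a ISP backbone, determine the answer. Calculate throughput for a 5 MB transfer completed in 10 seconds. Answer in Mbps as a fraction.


Given: file = 5 MB, time = 10 s
File in Mb = 5 * 8 = 40 Mb
Throughput = 40 / 10 Mbps
Throughput = 4 Mbps

4


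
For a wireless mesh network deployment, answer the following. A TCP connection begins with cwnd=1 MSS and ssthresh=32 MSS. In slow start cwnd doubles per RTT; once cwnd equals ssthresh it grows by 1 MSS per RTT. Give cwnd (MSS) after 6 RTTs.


RTT 0: cwnd = 1 MSS (initial)
RTT 1: cwnd = 2 MSS (slow start, doubled)
RTT 2: cwnd = 4 MSS (slow start, doubled)
RTT 3: cwnd = 8 MSS (slow start, doubled)
RTT 4: cwnd = 16 MSS (slow start, doubled)
RTT 5: cwnd = 32 MSS (slow start, doubled)
RTT 6: cwnd = 33 MSS (congestion avoidance, +1)

33


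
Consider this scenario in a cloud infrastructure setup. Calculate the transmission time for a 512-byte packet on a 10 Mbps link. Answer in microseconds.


Given: packet = 512 bytes, bandwidth = 10 Mbps
Packet in bits = 512 * 8 = 4096 bits
Bandwidth = 10 * 10^6 = 10000000 bps
Time = 4096 / 10000000 seconds
Time in us = 4096 * 10^6 / 10000000 = 409.6

409.6


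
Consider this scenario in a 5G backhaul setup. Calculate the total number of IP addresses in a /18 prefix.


Given: CIDR prefix /18
Host bits = 32 - 18 = 14
Total addresses = 2^14 = 16384

16384


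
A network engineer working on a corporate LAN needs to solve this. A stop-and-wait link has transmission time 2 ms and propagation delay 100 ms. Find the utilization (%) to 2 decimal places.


Given: Ttrans = 2 ms, Tprop = 100 ms
RTT = 2 * Tprop = 2 * 100 = 200 ms
U = Ttrans / (Ttrans + RTT)
U = 2 / (2 + 200)
U = 2 / 202 = 0.009901
U% = 0.99%

0.99


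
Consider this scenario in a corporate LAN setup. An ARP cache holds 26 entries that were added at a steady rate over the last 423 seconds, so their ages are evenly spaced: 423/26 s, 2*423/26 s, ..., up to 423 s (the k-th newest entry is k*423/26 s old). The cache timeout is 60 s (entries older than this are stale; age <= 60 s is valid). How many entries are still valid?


Ages are k * 423/26 s for k = 1..26 (spacing = 16.2692 s).
Entry k is valid iff k * 423/26 <= 60 iff k <= 26 * 60 / 423 = 3.6879
n_valid = floor(3.6879) = 3
(n_stale = 26 - 3 = 23)

3


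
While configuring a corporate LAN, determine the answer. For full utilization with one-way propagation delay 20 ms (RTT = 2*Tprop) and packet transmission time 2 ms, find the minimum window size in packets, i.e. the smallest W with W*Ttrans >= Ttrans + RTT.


Given: Ttrans = 2 ms, RTT = 40 ms (= 2 * Tprop, Tprop = 20 ms)
Time until first ACK returns = Ttrans + RTT = 2 + 40 = 42 ms
Need W * Ttrans >= Ttrans + RTT  ->  W >= (Ttrans + RTT) / Ttrans
(Ttrans + RTT) / Ttrans = 42 / 2 = 21
W_min = ceil(21) = 21

21


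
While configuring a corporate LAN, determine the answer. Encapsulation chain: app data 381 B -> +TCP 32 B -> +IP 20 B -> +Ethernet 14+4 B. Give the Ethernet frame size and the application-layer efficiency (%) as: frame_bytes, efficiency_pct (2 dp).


TCP segment = 381 + 32 = 413 B
IP packet = 413 + 20 = 433 B
Ethernet frame = 433 + 14 + 4 = 451 B
Efficiency = app / frame = 381 / 451 = 0.844789 = 84.4789% -> 84.48% (2 dp)

451, 84.48


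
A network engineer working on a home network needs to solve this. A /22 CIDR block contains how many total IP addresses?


Given: CIDR prefix /22
Host bits = 32 - 22 = 10
Total addresses = 2^10 = 1024

1024


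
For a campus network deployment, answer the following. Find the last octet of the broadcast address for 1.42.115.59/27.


Given: IP = 1.42.115.59, prefix = /27
Host bits = 32 - 27 = 5
Network last octet = 59 AND mask = 32
Host part size = 2^5 - 1 = 31
Broadcast last octet = 32 OR 31 = 63

63


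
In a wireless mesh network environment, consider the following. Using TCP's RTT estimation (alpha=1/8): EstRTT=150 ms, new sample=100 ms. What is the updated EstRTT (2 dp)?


Given: EstRTT = 150 ms, SampleRTT = 100 ms, alpha = 1/8
New EstRTT = (1 - alpha) * EstRTT + alpha * SampleRTT
(7/8) * 150 = 131.25
(1/8) * 100 = 12.5
New EstRTT = 131.25 + 12.5 = 143.75 ms -> 143.75 ms (2 dp)

143.75


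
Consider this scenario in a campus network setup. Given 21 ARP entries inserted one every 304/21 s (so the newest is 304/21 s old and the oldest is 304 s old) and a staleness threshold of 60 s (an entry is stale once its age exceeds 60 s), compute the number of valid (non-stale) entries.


Ages are k * 304/21 s for k = 1..21 (spacing = 14.4762 s).
Entry k is valid iff k * 304/21 <= 60 iff k <= 21 * 60 / 304 = 4.1447
n_valid = floor(4.1447) = 4
(n_stale = 21 - 4 = 17)

4


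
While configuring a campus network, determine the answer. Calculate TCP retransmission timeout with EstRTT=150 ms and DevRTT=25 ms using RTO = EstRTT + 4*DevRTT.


Given: EstRTT = 150 ms, DevRTT = 25 ms
Timeout = EstRTT + 4 * DevRTT
4 * DevRTT = 4 * 25 = 100
Timeout = 150 + 100 = 250 ms

250


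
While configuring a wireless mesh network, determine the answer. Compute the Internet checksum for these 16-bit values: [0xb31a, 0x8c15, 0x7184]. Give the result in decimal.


Given words: [0xb31a, 0x8c15, 0x7184]
Step 1: Sum all words
Raw sum = 45850 + 35861 + 29060 = 110771
Step 2: Fold carry: (45235 + 1) = 45236
One's complement = ~45236 & 0xFFFF = 20299

20299


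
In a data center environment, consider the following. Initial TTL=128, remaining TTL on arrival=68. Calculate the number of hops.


Given: initial TTL = 128, received TTL = 68
Hops = initial TTL - received TTL
Hops = 128 - 68 = 60

60


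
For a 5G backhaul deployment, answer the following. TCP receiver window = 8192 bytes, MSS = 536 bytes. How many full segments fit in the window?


Given: RWND = 8192 bytes, MSS = 536 bytes
Full segments = floor(RWND / MSS)
Full segments = floor(8192 / 536)
Full segments = floor(15.2836) = 15

15


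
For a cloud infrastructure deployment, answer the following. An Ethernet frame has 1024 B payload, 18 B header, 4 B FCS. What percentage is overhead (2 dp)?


Given: payload = 1024 B, header = 18 B, trailer = 4 B
Overhead bytes = header + trailer = 18 + 4 = 22
Total frame = payload + overhead = 1024 + 22 = 1046
Overhead % = 22 / 1046 * 100 = 2.1033% -> 2.10% (2 dp)

2.10


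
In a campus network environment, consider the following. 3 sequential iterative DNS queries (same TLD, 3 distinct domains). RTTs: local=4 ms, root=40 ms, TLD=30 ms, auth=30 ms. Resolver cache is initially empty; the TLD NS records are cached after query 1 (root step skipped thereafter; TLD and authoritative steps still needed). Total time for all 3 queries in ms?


Lookup 1 (cold cache): local + root + TLD + auth = 4 + 40 + 30 + 30 = 104 ms
Lookups 2..3 (TLD NS cached -> skip root; new domain -> still ask TLD and auth): local + TLD + auth = 4 + 30 + 30 = 64 ms each
Remaining 2 lookups: 2 * 64 = 128 ms
Total = 104 + 128 = 232 ms

232


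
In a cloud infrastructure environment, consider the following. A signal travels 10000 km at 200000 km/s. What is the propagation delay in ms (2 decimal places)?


Given: distance = 10000 km, speed = 200000 km/s
Delay = distance / speed = 10000 / 200000 seconds
Delay in ms = 10000 * 1000 / 200000
Delay = 50.0000 ms
Rounded to 2 dp = 50.00 ms

50.00


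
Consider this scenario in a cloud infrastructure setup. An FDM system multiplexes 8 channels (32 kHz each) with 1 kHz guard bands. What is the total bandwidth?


Given: 8 channels, 32 kHz each, guard = 1 kHz
Channel bandwidth = 8 * 32 = 256 kHz
Guard bands = 7 gaps * 1 kHz = 7 kHz
Total = 256 + 7 = 263 kHz

263


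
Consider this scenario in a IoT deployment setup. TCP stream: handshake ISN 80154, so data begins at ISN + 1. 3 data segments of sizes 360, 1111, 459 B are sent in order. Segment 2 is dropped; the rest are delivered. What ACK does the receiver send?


SYN uses sequence number 80154; first data byte = ISN + 1 = 80155.
Segment 1: SEQ = 80155, len = 360 B, covers [80155, 80514]
Segment 2: SEQ = 80515, len = 1111 B, covers [80515, 81625] [LOST]
Segment 3: SEQ = 81626, len = 459 B, covers [81626, 82084]
In-order data received: bytes [80155, 80514] (segments 1..1).
Segment 2 missing -> gap begins at byte 80515; later segments buffered out of order.
Cumulative ACK = next expected in-order byte = 80155 + 360 = 80515

80515


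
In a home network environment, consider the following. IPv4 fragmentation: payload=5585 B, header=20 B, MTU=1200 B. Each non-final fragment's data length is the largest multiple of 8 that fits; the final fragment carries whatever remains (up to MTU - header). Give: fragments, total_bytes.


Max data per non-final fragment = floor((MTU - header)/8)*8 = floor((1200 - 20)/8)*8 = floor(1180/8)*8 = 1176 B
Final fragment needs no 8-byte alignment: it can carry up to MTU - header = 1180 B
Non-final fragments needed = ceil((payload - 1180) / 1176) = ceil(4405/1176) = ceil(3.7457) = 4
Number of fragments = 4 + 1 = 5
Fragment sizes (data): 4 * 1176 B + 881 B (last, 881 <= 1180 OK)
Total bytes sent = payload + n_frags * header = 5585 + 5*20 = 5585 + 100 = 5685 B

5, 5685


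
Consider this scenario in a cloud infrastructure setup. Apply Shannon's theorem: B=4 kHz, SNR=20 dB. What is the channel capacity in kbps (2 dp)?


Given: B = 4 kHz, SNR = 20 dB
SNR linear = 10^(20/10) = 100
1 + SNR = 101
log2(101) = 6.6582114828
C = 4 * 1000 * 6.6582114828 = 26632.8459 bps
C = 26.632846 kbps -> 26.63 kbps (2 dp)

26.63


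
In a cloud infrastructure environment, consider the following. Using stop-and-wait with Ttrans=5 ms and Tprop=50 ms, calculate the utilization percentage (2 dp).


Given: Ttrans = 5 ms, Tprop = 50 ms
RTT = 2 * Tprop = 2 * 50 = 100 ms
U = Ttrans / (Ttrans + RTT)
U = 5 / (5 + 100)
U = 5 / 105 = 0.047619
U% = 4.76%

4.76


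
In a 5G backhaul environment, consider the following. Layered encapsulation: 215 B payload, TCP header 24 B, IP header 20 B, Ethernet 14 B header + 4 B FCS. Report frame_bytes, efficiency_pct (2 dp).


TCP segment = 215 + 24 = 239 B
IP packet = 239 + 20 = 259 B
Ethernet frame = 259 + 14 + 4 = 277 B
Efficiency = app / frame = 215 / 277 = 0.776173 = 77.6173% -> 77.62% (2 dp)

277, 77.62


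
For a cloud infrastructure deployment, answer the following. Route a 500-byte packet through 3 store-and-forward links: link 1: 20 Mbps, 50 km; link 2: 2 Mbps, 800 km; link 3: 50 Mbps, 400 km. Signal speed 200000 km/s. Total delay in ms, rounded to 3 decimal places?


Packet = 500 bytes = 4000 bits. Store-and-forward: sum (t_trans + t_prop) per link.
Link 1: t_trans = 4000/(20*10^6) s = 0.2000 ms; t_prop = 50/200000 s = 0.2500 ms; subtotal = 0.4500 ms
Link 2: t_trans = 4000/(2*10^6) s = 2.0000 ms; t_prop = 800/200000 s = 4.0000 ms; subtotal = 6.0000 ms
Link 3: t_trans = 4000/(50*10^6) s = 0.0800 ms; t_prop = 400/200000 s = 2.0000 ms; subtotal = 2.0800 ms
End-to-end = 0.4500 + 6.0000 + 2.0800 = 8.5300 ms -> 8.530 ms (3 dp)

8.530


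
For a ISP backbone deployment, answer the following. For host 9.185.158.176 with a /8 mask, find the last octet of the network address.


Given: IP = 9.185.158.176, prefix = /8
Subnet mask = 255.0.0.0
Last octet of IP: 176
Last octet of mask: 0
Network last octet = 176 AND 0 = 0

0


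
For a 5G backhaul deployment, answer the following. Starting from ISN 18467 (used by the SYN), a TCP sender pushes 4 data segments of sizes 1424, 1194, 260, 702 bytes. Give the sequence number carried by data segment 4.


The SYN occupies sequence number ISN = 18467, so the first data byte is ISN + 1 = 18468.
SEQ of data segment i = (ISN + 1) + sum of payload sizes of segments 1..i-1.
Segment 1: SEQ = 18468, payload = 1424 bytes
Segment 2: SEQ = 19892, payload = 1194 bytes
Segment 3: SEQ = 21086, payload = 260 bytes
Segment 4: SEQ = 21346, payload = 702 bytes
SEQ of segment 4 = 18468 + 1424 + 1194 + 260 = 21346

21346


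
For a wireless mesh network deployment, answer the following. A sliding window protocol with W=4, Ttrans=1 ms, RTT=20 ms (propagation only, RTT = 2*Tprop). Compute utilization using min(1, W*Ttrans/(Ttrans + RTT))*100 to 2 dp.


Given: W = 4, Ttrans = 1 ms, RTT = 20 ms (= 2 * Tprop, Tprop = 10 ms)
Cycle time = Ttrans + RTT = 1 + 20 = 21 ms (first packet sent until its ACK returns)
W * Ttrans = 4 * 1 = 4 ms of sending per cycle
W * Ttrans / (Ttrans + RTT) = 4 / 21 = 0.190476
U = min(1, 0.190476) = 0.190476
U% = 19.05%

19.05


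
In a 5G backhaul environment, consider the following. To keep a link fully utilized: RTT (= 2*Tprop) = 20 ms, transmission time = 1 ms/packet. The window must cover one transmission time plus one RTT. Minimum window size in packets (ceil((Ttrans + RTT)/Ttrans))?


Given: Ttrans = 1 ms, RTT = 20 ms (= 2 * Tprop, Tprop = 10 ms)
Time until first ACK returns = Ttrans + RTT = 1 + 20 = 21 ms
Need W * Ttrans >= Ttrans + RTT  ->  W >= (Ttrans + RTT) / Ttrans
(Ttrans + RTT) / Ttrans = 21 / 1 = 21
W_min = ceil(21) = 21

21


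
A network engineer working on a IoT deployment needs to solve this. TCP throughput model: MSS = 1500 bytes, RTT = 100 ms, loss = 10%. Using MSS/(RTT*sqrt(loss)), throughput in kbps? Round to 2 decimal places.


Given: MSS = 1500 bytes, RTT = 100 ms, loss = 10%
RTT in seconds = 100 / 1000 = 0.1
Loss rate = 10% = 0.1
sqrt(loss) = sqrt(0.1) = 0.316227766017
Throughput (bytes/s) = 1500 / (0.1 * 0.316227766017) = 47434.1649
Throughput (kbps) = 47434.1649 * 8 / 1000 = 379.473319 -> 379.47 kbps (2 dp)

379.47


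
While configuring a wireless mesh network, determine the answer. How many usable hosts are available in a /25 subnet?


Given: subnet mask /25
Host bits = 32 - 25 = 7
Total addresses = 2^7 = 128
Usable hosts = 128 - 2 (network + broadcast) = 126

126


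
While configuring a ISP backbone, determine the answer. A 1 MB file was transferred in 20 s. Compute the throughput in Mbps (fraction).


Given: file = 1 MB, time = 20 s
File in Mb = 1 * 8 = 8 Mb
Throughput = 8 / 20 Mbps
Throughput = 2/5 Mbps

2/5


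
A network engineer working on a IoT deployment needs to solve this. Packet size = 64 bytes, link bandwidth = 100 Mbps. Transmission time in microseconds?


Given: packet = 64 bytes, bandwidth = 100 Mbps
Packet in bits = 64 * 8 = 512 bits
Bandwidth = 100 * 10^6 = 100000000 bps
Time = 512 / 100000000 seconds
Time in us = 512 * 10^6 / 100000000 = 5.12

5.12


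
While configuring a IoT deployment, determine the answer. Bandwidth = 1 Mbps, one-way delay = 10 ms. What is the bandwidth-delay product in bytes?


Given: bandwidth = 1 Mbps, delay = 10 ms
BDP in bits = 1 * 10^6 * 10 / 1000
BDP in bits = 10000
BDP in bytes = 10000 / 8 = 1250

1250


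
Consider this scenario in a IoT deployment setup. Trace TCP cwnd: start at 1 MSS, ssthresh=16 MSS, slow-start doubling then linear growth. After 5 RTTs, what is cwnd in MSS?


RTT 0: cwnd = 1 MSS (initial)
RTT 1: cwnd = 2 MSS (slow start, doubled)
RTT 2: cwnd = 4 MSS (slow start, doubled)
RTT 3: cwnd = 8 MSS (slow start, doubled)
RTT 4: cwnd = 16 MSS (slow start, doubled)
RTT 5: cwnd = 17 MSS (congestion avoidance, +1)

17


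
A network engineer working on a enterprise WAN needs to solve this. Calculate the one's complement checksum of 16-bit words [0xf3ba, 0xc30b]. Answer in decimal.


Given words: [0xf3ba, 0xc30b]
Step 1: Sum all words
Raw sum = 62394 + 49931 = 112325
Step 2: Fold carry: (46789 + 1) = 46790
One's complement = ~46790 & 0xFFFF = 18745

18745


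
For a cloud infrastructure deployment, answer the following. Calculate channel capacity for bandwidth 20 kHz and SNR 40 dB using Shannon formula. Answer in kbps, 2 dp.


Given: B = 20 kHz, SNR = 40 dB
SNR linear = 10^(40/10) = 10000
1 + SNR = 10001
log2(10001) = 13.2878566418
C = 20 * 1000 * 13.2878566418 = 265757.1328 bps
C = 265.757133 kbps -> 265.76 kbps (2 dp)

265.76


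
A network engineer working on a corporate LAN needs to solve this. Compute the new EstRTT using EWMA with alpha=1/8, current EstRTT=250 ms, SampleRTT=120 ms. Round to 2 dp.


Given: EstRTT = 250 ms, SampleRTT = 120 ms, alpha = 1/8
New EstRTT = (1 - alpha) * EstRTT + alpha * SampleRTT
(7/8) * 250 = 218.75
(1/8) * 120 = 15
New EstRTT = 218.75 + 15 = 233.75 ms -> 233.75 ms (2 dp)

233.75


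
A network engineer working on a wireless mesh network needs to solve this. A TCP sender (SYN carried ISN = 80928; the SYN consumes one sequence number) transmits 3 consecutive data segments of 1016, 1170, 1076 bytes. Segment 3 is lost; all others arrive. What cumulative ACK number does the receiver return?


SYN uses sequence number 80928; first data byte = ISN + 1 = 80929.
Segment 1: SEQ = 80929, len = 1016 B, covers [80929, 81944]
Segment 2: SEQ = 81945, len = 1170 B, covers [81945, 83114]
Segment 3: SEQ = 83115, len = 1076 B, covers [83115, 84190] [LOST]
In-order data received: bytes [80929, 83114] (segments 1..2).
Segment 3 missing -> gap begins at byte 83115.
Cumulative ACK = next expected in-order byte = 80929 + 1016 + 1170 = 83115

83115


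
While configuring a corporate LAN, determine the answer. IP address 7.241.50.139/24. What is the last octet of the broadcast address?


Given: IP = 7.241.50.139, prefix = /24
Host bits = 32 - 24 = 8
Network last octet = 139 AND mask = 0
Host part size = 2^8 - 1 = 255
Broadcast last octet = 0 OR 255 = 255

255


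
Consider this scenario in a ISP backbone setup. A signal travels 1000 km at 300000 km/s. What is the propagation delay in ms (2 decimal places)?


Given: distance = 1000 km, speed = 300000 km/s
Delay = distance / speed = 1000 / 300000 seconds
Delay in ms = 1000 * 1000 / 300000
Delay = 3.3333 ms
Rounded to 2 dp = 3.33 ms

3.33


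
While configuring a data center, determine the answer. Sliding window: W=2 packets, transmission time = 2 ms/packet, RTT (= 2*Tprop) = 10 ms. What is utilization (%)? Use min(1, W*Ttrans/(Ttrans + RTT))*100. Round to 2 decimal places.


Given: W = 2, Ttrans = 2 ms, RTT = 10 ms (= 2 * Tprop, Tprop = 5 ms)
Cycle time = Ttrans + RTT = 2 + 10 = 12 ms (first packet sent until its ACK returns)
W * Ttrans = 2 * 2 = 4 ms of sending per cycle
W * Ttrans / (Ttrans + RTT) = 4 / 12 = 0.333333
U = min(1, 0.333333) = 0.333333
U% = 33.33%

33.33


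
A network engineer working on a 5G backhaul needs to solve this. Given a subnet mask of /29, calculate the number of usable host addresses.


Given: subnet mask /29
Host bits = 32 - 29 = 3
Total addresses = 2^3 = 8
Usable hosts = 8 - 2 (network + broadcast) = 6

6


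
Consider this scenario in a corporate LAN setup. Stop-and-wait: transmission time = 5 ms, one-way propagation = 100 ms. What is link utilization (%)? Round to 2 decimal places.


Given: Ttrans = 5 ms, Tprop = 100 ms
RTT = 2 * Tprop = 2 * 100 = 200 ms
U = Ttrans / (Ttrans + RTT)
U = 5 / (5 + 200)
U = 5 / 205 = 0.02439
U% = 2.44%

2.44


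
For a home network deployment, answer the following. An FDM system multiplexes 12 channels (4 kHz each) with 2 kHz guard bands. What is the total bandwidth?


Given: 12 channels, 4 kHz each, guard = 2 kHz
Channel bandwidth = 12 * 4 = 48 kHz
Guard bands = 11 gaps * 2 kHz = 22 kHz
Total = 48 + 22 = 70 kHz

70
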